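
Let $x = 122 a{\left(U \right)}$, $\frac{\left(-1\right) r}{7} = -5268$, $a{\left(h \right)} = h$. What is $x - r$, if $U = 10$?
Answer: $-35656$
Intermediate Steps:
$r = 36876$ ($r = \left(-7\right) \left(-5268\right) = 36876$)
$x = 1220$ ($x = 122 \cdot 10 = 1220$)
$x - r = 1220 - 36876 = -35656$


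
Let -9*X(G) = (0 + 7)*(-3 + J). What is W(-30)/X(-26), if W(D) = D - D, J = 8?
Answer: 0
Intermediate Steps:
W(D) = 0
X(G) = -35/9 (X(G) = -(0 + 7)*(-3 + 8)/9 = -7*5/9 = -⅑*35 = -35/9)
W(-30)/X(-26) = 0/(-35/9) = 0*(-9/35) = 0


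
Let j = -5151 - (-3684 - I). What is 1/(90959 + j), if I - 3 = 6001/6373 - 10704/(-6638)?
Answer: 21151987/1893051102180 ≈ 1.1173e-5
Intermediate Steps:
I = 117481576/21151987 (I = 3 + (6001/6373 - 10704/(-6638)) = 3 + (6001*(1/6373) - 10704*(-1/6638)) = 3 + (6001/6373 + 5352/3319) = 3 + 54025615/21151987 = 117481576/21151987 ≈ 5.5542)
j = -30912483353/21151987 (j = -5151 - (-3684 - 1*117481576/21151987) = -5151 - (-3684 - 117481576/21151987) = -5151 - 1*(-78041401684/21151987) = -5151 + 78041401684/21151987 = -30912483353/21151987 ≈ -1461.4)
1/(90959 + j) = 1/(90959 - 30912483353/21151987) = 1/(1893051102180/21151987) = 21151987/1893051102180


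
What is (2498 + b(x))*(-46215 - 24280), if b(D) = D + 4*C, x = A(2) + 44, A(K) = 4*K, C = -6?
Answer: -178070370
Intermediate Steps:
x = 52 (x = 4*2 + 44 = 8 + 44 = 52)
b(D) = -24 + D (b(D) = D + 4*(-6) = D - 24 = -24 + D)
(2498 + b(x))*(-46215 - 24280) = (2498 + (-24 + 52))*(-46215 - 24280) = (2498 + 28)*(-70495) = 2526*(-70495) = -178070370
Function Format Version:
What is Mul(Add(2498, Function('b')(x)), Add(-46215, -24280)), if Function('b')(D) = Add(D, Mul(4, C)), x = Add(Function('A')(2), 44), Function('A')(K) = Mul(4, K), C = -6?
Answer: -178070370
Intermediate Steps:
x = 52 (x = Add(Mul(4, 2), 44) = Add(8, 44) = 52)
Function('b')(D) = Add(-24, D) (Function('b')(D) = Add(D, Mul(4, -6)) = Add(D, -24) = Add(-24, D))
Mul(Add(2498, Function('b')(x)), Add(-46215, -24280)) = Mul(Add(2498, Add(-24, 52)), Add(-46215, -24280)) = Mul(Add(2498, 28), -70495) = Mul(2526, -70495) = -178070370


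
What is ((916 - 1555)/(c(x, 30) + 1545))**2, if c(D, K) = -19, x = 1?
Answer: 408321/2328676 ≈ 0.17534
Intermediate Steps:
((916 - 1555)/(c(x, 30) + 1545))**2 = ((916 - 1555)/(-19 + 1545))**2 = (-639/1526)**2 = 408321/2328676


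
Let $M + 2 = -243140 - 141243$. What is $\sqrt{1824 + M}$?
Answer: $i \sqrt{382561} \approx 618.52 i$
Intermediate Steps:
$M = -384385$ ($M = -2 - 384383 = -384385$)
$\sqrt{1824 + M} = \sqrt{1824 - 384385} = \sqrt{-382561} = i \sqrt{382561}$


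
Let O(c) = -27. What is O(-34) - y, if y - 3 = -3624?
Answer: 3594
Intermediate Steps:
y = -3621 (y = 3 - 3624 = -3621)
O(-34) - y = -27 - 1*(-3621) = -27 + 3621 = 3594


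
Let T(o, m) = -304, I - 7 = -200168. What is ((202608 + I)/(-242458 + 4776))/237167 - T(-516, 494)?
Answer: 17136579373329/56370326894 ≈ 304.00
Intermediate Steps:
I = -200161 (I = 7 - 200168 = -200161)
((202608 + I)/(-242458 + 4776))/237167 - T(-516, 494) = ((202608 - 200161)/(-242458 + 4776))/237167 - 1*(-304) = (2447/(-237682))*(1/237167) + 304 = (2447*(-1/237682))*(1/237167) + 304 = -2447/237682*1/237167 + 304 = -2447/56370326894 + 304 = 17136579373329/56370326894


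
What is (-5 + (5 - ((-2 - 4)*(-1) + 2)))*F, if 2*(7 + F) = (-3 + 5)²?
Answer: 40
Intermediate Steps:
F = -5 (F = -7 + (-3 + 5)²/2 = -7 + (½)*2² = -7 + (½)*4 = -7 + 2 = -5)
(-5 + (5 - ((-2 - 4)*(-1) + 2)))*F = (-5 + (5 - ((-2 - 4)*(-1) + 2)))*(-5) = (-5 + (5 - (-6*(-1) + 2)))*(-5) = (-5 + (5 - (6 + 2)))*(-5) = (-5 + (5 - 1*8))*(-5) = (-5 + (5 - 8))*(-5) = (-5 - 3)*(-5) = -8*(-5) = 40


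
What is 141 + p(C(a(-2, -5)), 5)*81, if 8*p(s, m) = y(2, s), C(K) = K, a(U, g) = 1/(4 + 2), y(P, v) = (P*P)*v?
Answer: 591/4 ≈ 147.75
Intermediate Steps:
y(P, v) = v*P² (y(P, v) = P²*v = v*P²)
a(U, g) = ⅙ (a(U, g) = 1/6 = ⅙)
p(s, m) = s/2 (p(s, m) = (s*2²)/8 = (s*4)/8 = (4*s)/8 = s/2)
141 + p(C(a(-2, -5)), 5)*81 = 141 + ((½)*(⅙))*81 = 141 + (1/12)*81 = 141 + 27/4 = 591/4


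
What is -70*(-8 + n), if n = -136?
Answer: 10080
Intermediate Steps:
-70*(-8 + n) = -70*(-8 - 136) = -70*(-144) = 10080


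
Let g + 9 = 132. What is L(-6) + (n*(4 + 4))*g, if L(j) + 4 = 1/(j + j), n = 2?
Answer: 23567/12 ≈ 1963.9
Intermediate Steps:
g = 123 (g = -9 + 132 = 123)
L(j) = -4 + 1/(2*j) (L(j) = -4 + 1/(j + j) = -4 + 1/(2*j))
L(-6) + (n*(4 + 4))*g = (-4 + (1/2)/(-6)) + (2*(4 + 4))*123 = (-4 + (1/2)*(-1/6)) + (2*8)*123 = (-4 - 1/12) + 16*123 = -49/12 + 1968 = 23567/12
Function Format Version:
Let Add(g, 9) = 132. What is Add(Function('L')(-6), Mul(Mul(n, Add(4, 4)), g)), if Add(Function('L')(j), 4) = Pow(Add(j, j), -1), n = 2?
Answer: Rational(23567, 12) ≈ 1963.9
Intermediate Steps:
g = 123 (g = Add(-9, 132) = 123)
Function('L')(j) = Add(-4, Mul(Rational(1, 2), Pow(j, -1))) (Function('L')(j) = Add(-4, Pow(Add(j, j), -1)) = Add(-4, Pow(Mul(2, j), -1)) = Add(-4, Mul(Rational(1, 2), Pow(j, -1))))
Add(Function('L')(-6), Mul(Mul(n, Add(4, 4)), g)) = Add(Add(-4, Mul(Rational(1, 2), Pow(-6, -1))), Mul(Mul(2, Add(4, 4)), 123)) = Add(Add(-4, Mul(Rational(1, 2), Rational(-1, 6))), Mul(Mul(2, 8), 123)) = Add(Add(-4, Rational(-1, 12)), Mul(16, 123)) = Add(Rational(-49, 12), 1968) = Rational(23567, 12)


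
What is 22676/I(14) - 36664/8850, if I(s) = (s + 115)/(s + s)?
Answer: 935730524/190275 ≈ 4917.8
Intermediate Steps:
I(s) = (115 + s)/(2*s) (I(s) = (115 + s)/((2*s)) = (115 + s)*(1/(2*s)) = (115 + s)/(2*s))
22676/I(14) - 36664/8850 = 22676/(((½)*(115 + 14)/14)) - 36664/8850 = 22676/(((½)*(1/14)*129)) - 36664*1/8850 = 22676/(129/28) - 18332/4425 = 22676*(28/129) - 18332/4425 = 634928/129 - 18332/4425 = 935730524/190275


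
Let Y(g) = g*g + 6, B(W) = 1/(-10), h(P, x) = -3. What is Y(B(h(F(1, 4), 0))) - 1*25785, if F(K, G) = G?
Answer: -2577899/100 ≈ -25779.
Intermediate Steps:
B(W) = -1/10
Y(g) = 6 + g**2 (Y(g) = g**2 + 6 = 6 + g**2)
Y(B(h(F(1, 4), 0))) - 1*25785 = (6 + (-1/10)**2) - 1*25785 = (6 + 1/100) - 25785 = 601/100 - 25785 = -2577899/100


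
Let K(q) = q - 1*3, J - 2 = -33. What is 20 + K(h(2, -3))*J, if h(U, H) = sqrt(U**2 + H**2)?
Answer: 113 - 31*sqrt(13) ≈ 1.2279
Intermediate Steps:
J = -31 (J = 2 - 33 = -31)
h(U, H) = sqrt(H**2 + U**2)
K(q) = -3 + q (K(q) = q - 3 = -3 + q)
20 + K(h(2, -3))*J = 20 + (-3 + sqrt((-3)**2 + 2**2))*(-31) = 20 + (-3 + sqrt(9 + 4))*(-31) = 20 + (-3 + sqrt(13))*(-31) = 20 + (93 - 31*sqrt(13)) = 113 - 31*sqrt(13)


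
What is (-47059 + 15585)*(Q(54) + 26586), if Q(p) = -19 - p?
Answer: -834470162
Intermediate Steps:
(-47059 + 15585)*(Q(54) + 26586) = (-47059 + 15585)*((-19 - 1*54) + 26586) = -31474*((-19 - 54) + 26586) = -31474*(-73 + 26586) = -31474*26513 = -834470162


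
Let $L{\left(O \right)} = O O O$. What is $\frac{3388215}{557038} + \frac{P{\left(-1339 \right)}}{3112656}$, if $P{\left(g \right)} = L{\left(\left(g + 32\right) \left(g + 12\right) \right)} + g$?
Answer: $\frac{726548085772070278432795}{433466918232} \approx 1.6761 \cdot 10^{12}$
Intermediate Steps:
$L{\left(O \right)} = O^{3}$ ($L{\left(O \right)} = O^{2} O = O^{3}$)
$P{\left(g \right)} = g + \left(12 + g\right)^{3} \left(32 + g\right)^{3}$ ($P{\left(g \right)} = \left(\left(g + 32\right) \left(g + 12\right)\right)^{3} + g = \left(\left(32 + g\right) \left(12 + g\right)\right)^{3} + g = \left(\left(12 + g\right) \left(32 + g\right)\right)^{3} + g = \left(12 + g\right)^{3} \left(32 + g\right)^{3} + g = g + \left(12 + g\right)^{3} \left(32 + g\right)^{3}$)
$\frac{3388215}{557038} + \frac{P{\left(-1339 \right)}}{3112656} = \frac{3388215}{557038} + \frac{-1339 + \left(384 + \left(-1339\right)^{2} + 44 \left(-1339\right)\right)^{3}}{3112656} = 3388215 \cdot \frac{1}{557038} + \left(-1339 + \left(384 + 1792921 - 58916\right)^{3}\right) \frac{1}{3112656} = \frac{3388215}{557038} + \left(-1339 + 1734389^{3}\right) \frac{1}{3112656} = \frac{3388215}{557038} + \left(-1339 + 5217224575482705869\right) \frac{1}{3112656} = \frac{3388215}{557038} + 5217224575482704530 \cdot \frac{1}{3112656} = \frac{3388215}{557038} + \frac{2608612287741352265}{1556328} = \frac{726548085772070278432795}{433466918232}$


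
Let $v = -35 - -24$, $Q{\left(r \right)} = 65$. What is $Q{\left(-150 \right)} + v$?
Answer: $54$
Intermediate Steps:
$v = -11$ ($v = -35 + 24 = -11$)
$Q{\left(-150 \right)} + v = 65 - 11 = 54$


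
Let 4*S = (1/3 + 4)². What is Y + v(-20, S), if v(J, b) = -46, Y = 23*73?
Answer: 1633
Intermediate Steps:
Y = 1679
S = 169/36 (S = (1/3 + 4)²/4 = (⅓ + 4)²/4 = (13/3)²/4 = (¼)*(169/9) = 169/36 ≈ 4.6944)
Y + v(-20, S) = 1679 - 46 = 1633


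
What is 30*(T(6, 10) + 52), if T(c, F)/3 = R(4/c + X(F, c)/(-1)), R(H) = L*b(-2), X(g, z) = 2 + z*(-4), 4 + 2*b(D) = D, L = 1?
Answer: 1290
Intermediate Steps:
b(D) = -2 + D/2
X(g, z) = 2 - 4*z
R(H) = -3 (R(H) = 1*(-2 + (1/2)*(-2)) = 1*(-2 - 1) = 1*(-3) = -3)
T(c, F) = -9 (T(c, F) = 3*(-3) = -9)
30*(T(6, 10) + 52) = 30*(-9 + 52) = 30*43 = 1290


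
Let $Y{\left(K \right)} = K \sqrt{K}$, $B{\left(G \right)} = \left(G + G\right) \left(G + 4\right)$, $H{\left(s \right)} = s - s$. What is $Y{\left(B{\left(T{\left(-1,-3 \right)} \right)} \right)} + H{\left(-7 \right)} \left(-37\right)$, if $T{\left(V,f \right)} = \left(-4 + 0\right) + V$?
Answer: $10 \sqrt{10} \approx 31.623$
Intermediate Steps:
$H{\left(s \right)} = 0$
$T{\left(V,f \right)} = -4 + V$
$B{\left(G \right)} = 2 G \left(4 + G\right)$
$Y{\left(K \right)} = K^{\frac{3}{2}}$
$Y{\left(B{\left(T{\left(-1,-3 \right)} \right)} \right)} + H{\left(-7 \right)} \left(-37\right) = \left(2 \left(-4 - 1\right) \left(4 - 5\right)\right)^{\frac{3}{2}} + 0 \left(-37\right) = \left(2 \left(-5\right) \left(4 - 5\right)\right)^{\frac{3}{2}} + 0 = \left(2 \left(-5\right) \left(-1\right)\right)^{\frac{3}{2}} + 0 = 10^{\frac{3}{2}} + 0 = 10 \sqrt{10} + 0 = 10 \sqrt{10}$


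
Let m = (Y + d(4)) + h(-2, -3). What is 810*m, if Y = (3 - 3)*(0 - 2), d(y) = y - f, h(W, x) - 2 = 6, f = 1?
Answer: 8910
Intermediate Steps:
h(W, x) = 8 (h(W, x) = 2 + 6 = 8)
d(y) = -1 + y (d(y) = y - 1*1 = y - 1 = -1 + y)
Y = 0 (Y = 0*(-2) = 0)
m = 11 (m = (0 + (-1 + 4)) + 8 = (0 + 3) + 8 = 3 + 8 = 11)
810*m = 810*11 = 8910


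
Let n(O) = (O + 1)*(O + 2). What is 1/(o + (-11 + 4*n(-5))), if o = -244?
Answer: -1/207 ≈ -0.0048309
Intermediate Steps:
n(O) = (1 + O)*(2 + O)
1/(o + (-11 + 4*n(-5))) = 1/(-244 + (-11 + 4*(2 + (-5)² + 3*(-5)))) = 1/(-244 + (-11 + 4*(2 + 25 - 15))) = 1/(-244 + (-11 + 4*12)) = 1/(-244 + (-11 + 48)) = 1/(-244 + 37) = 1/(-207) = -1/207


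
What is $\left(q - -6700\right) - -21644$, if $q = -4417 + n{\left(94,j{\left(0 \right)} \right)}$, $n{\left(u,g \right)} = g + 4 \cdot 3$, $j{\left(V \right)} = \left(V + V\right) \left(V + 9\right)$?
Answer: $23939$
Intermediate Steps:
$j{\left(V \right)} = 2 V \left(9 + V\right)$
$n{\left(u,g \right)} = 12 + g$ ($n{\left(u,g \right)} = g + 12 = 12 + g$)
$q = -4405$ ($q = -4417 + \left(12 + 2 \cdot 0 \left(9 + 0\right)\right) = -4417 + \left(12 + 2 \cdot 0 \cdot 9\right) = -4417 + \left(12 + 0\right) = -4417 + 12 = -4405$)
$\left(q - -6700\right) - -21644 = \left(-4405 - -6700\right) - -21644 = \left(-4405 + 6700\right) + 21644 = 2295 + 21644 = 23939$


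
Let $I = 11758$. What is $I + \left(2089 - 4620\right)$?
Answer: $9227$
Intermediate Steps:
$I + \left(2089 - 4620\right) = 11758 + \left(2089 - 4620\right) = 11758 - 2531 = 9227$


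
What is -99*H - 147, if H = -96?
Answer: 9357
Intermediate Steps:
-99*H - 147 = -99*(-96) - 147 = 9504 - 147 = 9357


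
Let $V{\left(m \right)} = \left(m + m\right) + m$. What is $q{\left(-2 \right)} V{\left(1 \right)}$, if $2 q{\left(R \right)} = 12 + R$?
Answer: $15$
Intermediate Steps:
$q{\left(R \right)} = 6 + \frac{R}{2}$ ($q{\left(R \right)} = \frac{12 + R}{2} = 6 + \frac{R}{2}$)
$V{\left(m \right)} = 3 m$ ($V{\left(m \right)} = 2 m + m = 3 m$)
$q{\left(-2 \right)} V{\left(1 \right)} = \left(6 + \frac{1}{2} \left(-2\right)\right) 3 \cdot 1 = \left(6 - 1\right) 3 = 5 \cdot 3 = 15$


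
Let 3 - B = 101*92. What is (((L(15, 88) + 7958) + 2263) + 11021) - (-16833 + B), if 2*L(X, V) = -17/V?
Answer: 8336047/176 ≈ 47364.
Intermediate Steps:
L(X, V) = -17/(2*V) (L(X, V) = (-17/V)/2 = -17/(2*V))
B = -9289 (B = 3 - 101*92 = 3 - 1*9292 = 3 - 9292 = -9289)
(((L(15, 88) + 7958) + 2263) + 11021) - (-16833 + B) = (((-17/2/88 + 7958) + 2263) + 11021) - (-16833 - 9289) = (((-17/2*1/88 + 7958) + 2263) + 11021) - 1*(-26122) = (((-17/176 + 7958) + 2263) + 11021) + 26122 = ((1400591/176 + 2263) + 11021) + 26122 = (1798879/176 + 11021) + 26122 = 3738575/176 + 26122 = 8336047/176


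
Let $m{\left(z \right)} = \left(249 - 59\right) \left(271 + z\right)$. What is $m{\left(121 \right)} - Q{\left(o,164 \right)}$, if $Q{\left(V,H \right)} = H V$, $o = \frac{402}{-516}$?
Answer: $\frac{3208134}{43} \approx 74608.0$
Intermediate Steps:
$m{\left(z \right)} = 51490 + 190 z$ ($m{\left(z \right)} = 190 \left(271 + z\right) = 51490 + 190 z$)
$o = - \frac{67}{86}$ ($o = 402 \left(- \frac{1}{516}\right) = - \frac{67}{86} \approx -0.77907$)
$m{\left(121 \right)} - Q{\left(o,164 \right)} = \left(51490 + 190 \cdot 121\right) - 164 \left(- \frac{67}{86}\right) = \left(51490 + 22990\right) - - \frac{5494}{43} = 74480 + \frac{5494}{43} = \frac{3208134}{43}$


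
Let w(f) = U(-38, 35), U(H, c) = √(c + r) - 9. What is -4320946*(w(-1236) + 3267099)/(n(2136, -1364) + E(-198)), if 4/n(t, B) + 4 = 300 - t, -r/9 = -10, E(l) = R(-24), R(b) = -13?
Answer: 6493782954884400/5981 + 9938175800*√5/5981 ≈ 1.0857e+12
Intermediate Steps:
E(l) = -13
r = 90 (r = -9*(-10) = 90)
n(t, B) = 4/(296 - t) (n(t, B) = 4/(-4 + (300 - t)) = 4/(296 - t))
U(H, c) = -9 + √(90 + c) (U(H, c) = √(c + 90) - 9 = √(90 + c) - 9 = -9 + √(90 + c))
w(f) = -9 + 5*√5 (w(f) = -9 + √(90 + 35) = -9 + √125 = -9 + 5*√5)
-4320946*(w(-1236) + 3267099)/(n(2136, -1364) + E(-198)) = -4320946*((-9 + 5*√5) + 3267099)/(-4/(-296 + 2136) - 13) = -4320946*(3267090 + 5*√5)/(-4/1840 - 13) = -4320946*(3267090 + 5*√5)/(-4*1/1840 - 13) = -4320946*(3267090 + 5*√5)/(-1/460 - 13) = -(-6493782954884400/5981 - 9938175800*√5/5981) = -4320946*(-1502861400/5981 - 2300*√5/5981) = 6493782954884400/5981 + 9938175800*√5/5981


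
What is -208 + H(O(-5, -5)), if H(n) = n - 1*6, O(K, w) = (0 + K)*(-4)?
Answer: -194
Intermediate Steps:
O(K, w) = -4*K (O(K, w) = K*(-4) = -4*K)
H(n) = -6 + n (H(n) = n - 6 = -6 + n)
-208 + H(O(-5, -5)) = -208 + (-6 - 4*(-5)) = -208 + (-6 + 20) = -208 + 14 = -194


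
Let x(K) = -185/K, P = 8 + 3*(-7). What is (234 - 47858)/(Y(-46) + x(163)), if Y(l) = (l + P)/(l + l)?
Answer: 714169504/7403 ≈ 96470.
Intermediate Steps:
P = -13 (P = 8 - 21 = -13)
Y(l) = (-13 + l)/(2*l) (Y(l) = (l - 13)/(l + l) = (-13 + l)/((2*l)) = (-13 + l)*(1/(2*l)) = (-13 + l)/(2*l))
(234 - 47858)/(Y(-46) + x(163)) = (234 - 47858)/((1/2)*(-13 - 46)/(-46) - 185/163) = -47624/((1/2)*(-1/46)*(-59) - 185*1/163) = -47624/(59/92 - 185/163) = -47624/(-7403/14996) = -47624*(-14996/7403) = 714169504/7403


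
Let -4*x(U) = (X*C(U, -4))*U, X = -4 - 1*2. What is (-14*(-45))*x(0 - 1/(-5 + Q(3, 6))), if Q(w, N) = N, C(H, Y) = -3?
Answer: 2835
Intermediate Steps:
X = -6 (X = -4 - 2 = -6)
x(U) = -9*U/2 (x(U) = -(-6*(-3))*U/4 = -9*U/2)
(-14*(-45))*x(0 - 1/(-5 + Q(3, 6))) = (-14*(-45))*(-9*(0 - 1/(-5 + 6))/2) = 630*(-9*(0 - 1/1)/2) = 630*(-9*(0 - 1*1)/2) = 630*(-9*(0 - 1)/2) = 630*(-9/2*(-1)) = 630*(9/2) = 2835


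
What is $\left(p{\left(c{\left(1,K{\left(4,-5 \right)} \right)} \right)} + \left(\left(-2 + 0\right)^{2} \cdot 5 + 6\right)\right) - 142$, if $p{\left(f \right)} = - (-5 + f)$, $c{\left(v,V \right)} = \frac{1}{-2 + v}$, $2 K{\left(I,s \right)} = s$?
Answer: $-110$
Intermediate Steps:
$K{\left(I,s \right)} = \frac{s}{2}$
$p{\left(f \right)} = 5 - f$
$\left(p{\left(c{\left(1,K{\left(4,-5 \right)} \right)} \right)} + \left(\left(-2 + 0\right)^{2} \cdot 5 + 6\right)\right) - 142 = \left(\left(5 - \frac{1}{-2 + 1}\right) + \left(\left(-2 + 0\right)^{2} \cdot 5 + 6\right)\right) - 142 = \left(\left(5 - \frac{1}{-1}\right) + \left(\left(-2\right)^{2} \cdot 5 + 6\right)\right) - 142 = \left(\left(5 - -1\right) + \left(4 \cdot 5 + 6\right)\right) - 142 = \left(\left(5 + 1\right) + \left(20 + 6\right)\right) - 142 = \left(6 + 26\right) - 142 = 32 - 142 = -110$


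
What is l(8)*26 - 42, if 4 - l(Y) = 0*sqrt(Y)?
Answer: 62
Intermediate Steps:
l(Y) = 4 (l(Y) = 4 - 0*sqrt(Y) = 4 - 1*0 = 4 + 0 = 4)
l(8)*26 - 42 = 4*26 - 42 = 104 - 42 = 62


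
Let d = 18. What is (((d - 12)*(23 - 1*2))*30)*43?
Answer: 162540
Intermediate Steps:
(((d - 12)*(23 - 1*2))*30)*43 = (((18 - 12)*(23 - 1*2))*30)*43 = ((6*(23 - 2))*30)*43 = ((6*21)*30)*43 = (126*30)*43 = 3780*43 = 162540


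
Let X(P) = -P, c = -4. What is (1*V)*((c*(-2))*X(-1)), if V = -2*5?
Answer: -80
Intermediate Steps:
V = -10
(1*V)*((c*(-2))*X(-1)) = (1*(-10))*((-4*(-2))*(-1*(-1))) = -80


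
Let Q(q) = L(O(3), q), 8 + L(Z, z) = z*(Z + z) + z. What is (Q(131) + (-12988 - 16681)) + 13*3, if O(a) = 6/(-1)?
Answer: -13132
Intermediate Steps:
O(a) = -6 (O(a) = 6*(-1) = -6)
L(Z, z) = -8 + z + z*(Z + z) (L(Z, z) = -8 + (z*(Z + z) + z) = -8 + (z + z*(Z + z)) = -8 + z + z*(Z + z))
Q(q) = -8 + q² - 5*q (Q(q) = -8 + q + q² - 6*q = -8 + q² - 5*q)
(Q(131) + (-12988 - 16681)) + 13*3 = ((-8 + 131² - 5*131) + (-12988 - 16681)) + 13*3 = ((-8 + 17161 - 655) - 29669) + 39 = (16498 - 29669) + 39 = -13171 + 39 = -13132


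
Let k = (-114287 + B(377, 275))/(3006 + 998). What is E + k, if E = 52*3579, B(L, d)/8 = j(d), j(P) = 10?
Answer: 745062225/4004 ≈ 1.8608e+5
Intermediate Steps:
B(L, d) = 80 (B(L, d) = 8*10 = 80)
E = 186108
k = -114207/4004 (k = (-114287 + 80)/(3006 + 998) = -114207/4004 ≈ -28.523)
E + k = 186108 - 114207/4004 = 745062225/4004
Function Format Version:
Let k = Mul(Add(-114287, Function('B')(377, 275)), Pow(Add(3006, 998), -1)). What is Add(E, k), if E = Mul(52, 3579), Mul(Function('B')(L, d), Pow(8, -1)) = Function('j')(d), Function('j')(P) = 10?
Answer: Rational(745062225, 4004) ≈ 1.8608e+5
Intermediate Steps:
Function('B')(L, d) = 80 (Function('B')(L, d) = Mul(8, 10) = 80)
E = 186108
k = Rational(-114207, 4004) (k = Mul(Add(-114287, 80), Pow(Add(3006, 998), -1)) = Mul(-114207, Pow(4004, -1)) = Mul(-114207, Rational(1, 4004)) = Rational(-114207, 4004) ≈ -28.523)
Add(E, k) = Add(186108, Rational(-114207, 4004)) = Rational(745062225, 4004)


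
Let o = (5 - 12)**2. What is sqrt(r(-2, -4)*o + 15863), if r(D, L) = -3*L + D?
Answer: 3*sqrt(1817) ≈ 127.88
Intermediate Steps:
o = 49 (o = (-7)**2 = 49)
r(D, L) = D - 3*L
sqrt(r(-2, -4)*o + 15863) = sqrt((-2 - 3*(-4))*49 + 15863) = sqrt((-2 + 12)*49 + 15863) = sqrt(10*49 + 15863) = sqrt(490 + 15863) = sqrt(16353) = 3*sqrt(1817)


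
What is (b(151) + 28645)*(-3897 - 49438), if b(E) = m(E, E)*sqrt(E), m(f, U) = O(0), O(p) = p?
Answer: -1527781075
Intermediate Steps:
m(f, U) = 0
b(E) = 0 (b(E) = 0*sqrt(E) = 0)
(b(151) + 28645)*(-3897 - 49438) = (0 + 28645)*(-3897 - 49438) = 28645*(-53335) = -1527781075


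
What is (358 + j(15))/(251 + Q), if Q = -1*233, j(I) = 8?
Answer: 61/3 ≈ 20.333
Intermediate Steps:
Q = -233
(358 + j(15))/(251 + Q) = (358 + 8)/(251 - 233) = 366/18 = 366*(1/18) = 61/3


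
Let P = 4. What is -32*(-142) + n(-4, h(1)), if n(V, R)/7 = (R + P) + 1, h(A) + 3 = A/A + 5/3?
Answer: 13730/3 ≈ 4576.7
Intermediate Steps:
h(A) = -⅓ (h(A) = -3 + (A/A + 5/3) = -3 + (1 + 5*(⅓)) = -3 + (1 + 5/3) = -3 + 8/3 = -⅓)
n(V, R) = 35 + 7*R (n(V, R) = 7*((R + 4) + 1) = 7*((4 + R) + 1) = 7*(5 + R) = 35 + 7*R)
-32*(-142) + n(-4, h(1)) = -32*(-142) + (35 + 7*(-⅓)) = 4544 + (35 - 7/3) = 4544 + 98/3 = 13730/3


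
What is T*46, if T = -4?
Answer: -184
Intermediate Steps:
T*46 = -4*46 = -184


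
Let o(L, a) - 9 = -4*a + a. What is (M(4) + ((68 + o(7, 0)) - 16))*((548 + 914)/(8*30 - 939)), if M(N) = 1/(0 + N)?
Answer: -179095/1398 ≈ -128.11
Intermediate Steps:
M(N) = 1/N
o(L, a) = 9 - 3*a (o(L, a) = 9 + (-4*a + a) = 9 - 3*a)
(M(4) + ((68 + o(7, 0)) - 16))*((548 + 914)/(8*30 - 939)) = (1/4 + ((68 + (9 - 3*0)) - 16))*((548 + 914)/(8*30 - 939)) = (¼ + ((68 + (9 + 0)) - 16))*(1462/(240 - 939)) = (¼ + ((68 + 9) - 16))*(1462/(-699)) = (¼ + (77 - 16))*(1462*(-1/699)) = (¼ + 61)*(-1462/699) = (245/4)*(-1462/699) = -179095/1398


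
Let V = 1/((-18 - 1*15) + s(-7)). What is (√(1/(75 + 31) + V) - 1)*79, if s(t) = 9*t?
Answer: -79 + 79*I*√1590/1272 ≈ -79.0 + 2.4765*I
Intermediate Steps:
V = -1/96 (V = 1/((-18 - 1*15) + 9*(-7)) = 1/((-18 - 15) - 63) = 1/(-33 - 63) = 1/(-96) = -1/96 ≈ -0.010417)
(√(1/(75 + 31) + V) - 1)*79 = (√(1/(75 + 31) - 1/96) - 1)*79 = (√(1/106 - 1/96) - 1)*79 = (√(-5/5088) - 1)*79 = (I*√1590/1272 - 1)*79 = (-1 + I*√1590/1272)*79 = -79 + 79*I*√1590/1272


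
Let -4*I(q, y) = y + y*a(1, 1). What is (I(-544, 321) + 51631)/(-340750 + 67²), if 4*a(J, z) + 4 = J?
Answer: -825775/5380176 ≈ -0.15348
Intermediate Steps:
a(J, z) = -1 + J/4
I(q, y) = -y/16 (I(q, y) = -(y + y*(-1 + (¼)*1))/4 = -(y + y*(-1 + ¼))/4 = -(y + y*(-¾))/4 = -(y - 3*y/4)/4 = -y/16)
(I(-544, 321) + 51631)/(-340750 + 67²) = (-1/16*321 + 51631)/(-340750 + 67²) = (-321/16 + 51631)/(-340750 + 4489) = (825775/16)/(-336261) = (825775/16)*(-1/336261) = -825775/5380176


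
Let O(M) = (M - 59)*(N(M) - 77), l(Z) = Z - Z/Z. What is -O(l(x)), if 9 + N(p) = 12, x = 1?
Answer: -4366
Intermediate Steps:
N(p) = 3 (N(p) = -9 + 12 = 3)
l(Z) = -1 + Z (l(Z) = Z - 1*1 = Z - 1 = -1 + Z)
O(M) = 4366 - 74*M (O(M) = (M - 59)*(3 - 77) = (-59 + M)*(-74) = 4366 - 74*M)
-O(l(x)) = -(4366 - 74*(-1 + 1)) = -(4366 - 74*0) = -(4366 + 0) = -1*4366 = -4366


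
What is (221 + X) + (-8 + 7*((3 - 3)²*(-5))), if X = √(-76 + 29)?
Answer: 213 + I*√47 ≈ 213.0 + 6.8557*I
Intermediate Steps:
X = I*√47 (X = √(-47) = I*√47 ≈ 6.8557*I)
(221 + X) + (-8 + 7*((3 - 3)²*(-5))) = (221 + I*√47) + (-8 + 7*((3 - 3)²*(-5))) = (221 + I*√47) + (-8 + 7*(0²*(-5))) = (221 + I*√47) + (-8 + 7*(0*(-5))) = (221 + I*√47) + (-8 + 7*0) = (221 + I*√47) + (-8 + 0) = (221 + I*√47) - 8 = 213 + I*√47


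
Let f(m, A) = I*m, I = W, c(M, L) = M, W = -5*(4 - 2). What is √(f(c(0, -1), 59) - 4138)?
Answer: I*√4138 ≈ 64.327*I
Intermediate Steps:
W = -10 (W = -5*2 = -10)
I = -10
f(m, A) = -10*m
√(f(c(0, -1), 59) - 4138) = √(-10*0 - 4138) = √(0 - 4138) = √(-4138) = I*√4138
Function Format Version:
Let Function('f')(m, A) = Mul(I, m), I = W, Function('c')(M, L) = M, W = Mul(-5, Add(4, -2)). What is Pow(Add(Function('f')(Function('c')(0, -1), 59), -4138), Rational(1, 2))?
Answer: Mul(I, Pow(4138, Rational(1, 2))) ≈ Mul(64.327, I)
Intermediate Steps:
W = -10 (W = Mul(-5, 2) = -10)
I = -10
Function('f')(m, A) = Mul(-10, m)
Pow(Add(Function('f')(Function('c')(0, -1), 59), -4138), Rational(1, 2)) = Pow(Add(Mul(-10, 0), -4138), Rational(1, 2)) = Pow(Add(0, -4138), Rational(1, 2)) = Pow(-4138, Rational(1, 2)) = Mul(I, Pow(4138, Rational(1, 2)))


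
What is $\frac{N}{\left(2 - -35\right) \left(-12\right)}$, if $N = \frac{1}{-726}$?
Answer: $\frac{1}{322344} \approx 3.1023 \cdot 10^{-6}$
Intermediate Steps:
$N = - \frac{1}{726} \approx -0.0013774$
$\frac{N}{\left(2 - -35\right) \left(-12\right)} = - \frac{1}{726 \left(2 - -35\right) \left(-12\right)} = - \frac{1}{726 \left(2 + 35\right) \left(-12\right)} = - \frac{1}{726 \cdot 37 \left(-12\right)} = - \frac{1}{726 \left(-444\right)} = \left(- \frac{1}{726}\right) \left(- \frac{1}{444}\right) = \frac{1}{322344}$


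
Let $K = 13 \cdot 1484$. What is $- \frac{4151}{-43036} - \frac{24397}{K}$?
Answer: $- \frac{326775}{279734} \approx -1.1682$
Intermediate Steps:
$K = 19292$
$- \frac{4151}{-43036} - \frac{24397}{K} = - \frac{4151}{-43036} - \frac{24397}{19292} = \left(-4151\right) \left(- \frac{1}{43036}\right) - \frac{24397}{19292} = \frac{593}{6148} - \frac{24397}{19292} = - \frac{326775}{279734}$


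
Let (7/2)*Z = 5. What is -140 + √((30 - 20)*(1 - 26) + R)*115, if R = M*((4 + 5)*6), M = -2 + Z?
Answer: -140 + 115*I*√13762/7 ≈ -140.0 + 1927.3*I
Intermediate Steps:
Z = 10/7 (Z = (2/7)*5 = 10/7 ≈ 1.4286)
M = -4/7 (M = -2 + 10/7 = -4/7 ≈ -0.57143)
R = -216/7 (R = -4*(4 + 5)*6/7 = -36*6/7 = -4/7*54 = -216/7 ≈ -30.857)
-140 + √((30 - 20)*(1 - 26) + R)*115 = -140 + √((30 - 20)*(1 - 26) - 216/7)*115 = -140 + √(10*(-25) - 216/7)*115 = -140 + √(-250 - 216/7)*115 = -140 + √(-1966/7)*115 = -140 + (I*√13762/7)*115 = -140 + 115*I*√13762/7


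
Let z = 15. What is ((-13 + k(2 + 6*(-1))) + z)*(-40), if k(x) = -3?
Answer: 40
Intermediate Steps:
((-13 + k(2 + 6*(-1))) + z)*(-40) = ((-13 - 3) + 15)*(-40) = (-16 + 15)*(-40) = -1*(-40) = 40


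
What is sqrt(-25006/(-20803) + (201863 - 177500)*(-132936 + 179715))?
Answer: sqrt(493212003240340411)/20803 ≈ 33759.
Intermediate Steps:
sqrt(-25006/(-20803) + (201863 - 177500)*(-132936 + 179715)) = sqrt(-25006*(-1/20803) + 24363*46779) = sqrt(25006/20803 + 1139676777) = sqrt(23708696016937/20803) = sqrt(493212003240340411)/20803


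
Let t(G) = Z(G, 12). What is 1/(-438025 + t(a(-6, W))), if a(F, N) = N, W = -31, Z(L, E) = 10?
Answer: -1/438015 ≈ -2.2830e-6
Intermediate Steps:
t(G) = 10
1/(-438025 + t(a(-6, W))) = 1/(-438025 + 10) = 1/(-438015) = -1/438015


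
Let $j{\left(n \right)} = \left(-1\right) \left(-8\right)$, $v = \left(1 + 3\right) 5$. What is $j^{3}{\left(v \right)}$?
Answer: $512$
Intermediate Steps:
$v = 20$ ($v = 4 \cdot 5 = 20$)
$j{\left(n \right)} = 8$
$j^{3}{\left(v \right)} = 8^{3} = 512$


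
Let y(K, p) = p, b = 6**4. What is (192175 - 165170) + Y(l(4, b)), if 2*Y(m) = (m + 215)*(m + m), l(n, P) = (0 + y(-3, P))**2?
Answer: 2821471051901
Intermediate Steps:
b = 1296
l(n, P) = P**2 (l(n, P) = (0 + P)**2 = P**2)
Y(m) = m*(215 + m) (Y(m) = ((m + 215)*(m + m))/2 = ((215 + m)*(2*m))/2 = (2*m*(215 + m))/2 = m*(215 + m))
(192175 - 165170) + Y(l(4, b)) = (192175 - 165170) + 1296**2*(215 + 1296**2) = 27005 + 1679616*(215 + 1679616) = 27005 + 1679616*1679831 = 27005 + 2821471024896 = 2821471051901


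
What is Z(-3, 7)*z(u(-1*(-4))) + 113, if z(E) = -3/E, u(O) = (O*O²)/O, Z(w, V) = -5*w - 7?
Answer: 223/2 ≈ 111.50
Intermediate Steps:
Z(w, V) = -7 - 5*w
u(O) = O² (u(O) = O³/O = O²)
Z(-3, 7)*z(u(-1*(-4))) + 113 = (-7 - 5*(-3))*(-3/((-1*(-4))²)) + 113 = (-7 + 15)*(-3/(4²)) + 113 = 8*(-3/16) + 113 = -3/2 + 113 = 223/2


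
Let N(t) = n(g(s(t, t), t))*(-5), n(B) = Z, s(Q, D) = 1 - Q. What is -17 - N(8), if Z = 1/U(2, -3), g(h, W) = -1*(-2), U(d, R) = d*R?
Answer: -107/6 ≈ -17.833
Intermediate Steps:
U(d, R) = R*d
g(h, W) = 2
Z = -⅙ (Z = 1/(-3*2) = 1/(-6) = -⅙ ≈ -0.16667)
n(B) = -⅙
N(t) = ⅚ (N(t) = -⅙*(-5) = ⅚)
-17 - N(8) = -17 - 1*⅚ = -17 - ⅚ = -107/6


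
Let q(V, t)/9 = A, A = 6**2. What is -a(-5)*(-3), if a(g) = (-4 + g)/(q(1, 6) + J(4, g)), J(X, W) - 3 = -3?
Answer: -1/12 ≈ -0.083333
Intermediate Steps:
A = 36
J(X, W) = 0 (J(X, W) = 3 - 3 = 0)
q(V, t) = 324 (q(V, t) = 9*36 = 324)
a(g) = -1/81 + g/324 (a(g) = (-4 + g)/(324 + 0) = (-4 + g)/324 = (-4 + g)*(1/324) = -1/81 + g/324)
-a(-5)*(-3) = -(-1/81 + (1/324)*(-5))*(-3) = -(-1/81 - 5/324)*(-3) = -1*(-1/36)*(-3) = (1/36)*(-3) = -1/12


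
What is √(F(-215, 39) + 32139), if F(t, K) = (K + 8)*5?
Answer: √32374 ≈ 179.93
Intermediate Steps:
F(t, K) = 40 + 5*K (F(t, K) = (8 + K)*5 = 40 + 5*K)
√(F(-215, 39) + 32139) = √((40 + 5*39) + 32139) = √((40 + 195) + 32139) = √(235 + 32139) = √32374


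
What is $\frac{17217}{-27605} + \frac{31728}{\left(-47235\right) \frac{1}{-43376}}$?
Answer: $\frac{2532674587763}{86928145} \approx 29135.0$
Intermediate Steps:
$\frac{17217}{-27605} + \frac{31728}{\left(-47235\right) \frac{1}{-43376}} = 17217 \left(- \frac{1}{27605}\right) + \frac{31728}{\left(-47235\right) \left(- \frac{1}{43376}\right)} = - \frac{17217}{27605} + \frac{31728}{\frac{47235}{43376}} = - \frac{17217}{27605} + 31728 \cdot \frac{43376}{47235} = - \frac{17217}{27605} + \frac{458744576}{15745} = \frac{2532674587763}{86928145}$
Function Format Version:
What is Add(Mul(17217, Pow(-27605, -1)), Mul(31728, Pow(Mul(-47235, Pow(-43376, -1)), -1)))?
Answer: Rational(2532674587763, 86928145) ≈ 29135.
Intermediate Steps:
Add(Mul(17217, Pow(-27605, -1)), Mul(31728, Pow(Mul(-47235, Pow(-43376, -1)), -1))) = Add(Mul(17217, Rational(-1, 27605)), Mul(31728, Pow(Mul(-47235, Rational(-1, 43376)), -1))) = Add(Rational(-17217, 27605), Mul(31728, Pow(Rational(47235, 43376), -1))) = Add(Rational(-17217, 27605), Mul(31728, Rational(43376, 47235))) = Add(Rational(-17217, 27605), Rational(458744576, 15745)) = Rational(2532674587763, 86928145)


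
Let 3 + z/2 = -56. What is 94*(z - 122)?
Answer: -22560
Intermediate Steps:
z = -118 (z = -6 + 2*(-56) = -6 - 112 = -118)
94*(z - 122) = 94*(-118 - 122) = 94*(-240) = -22560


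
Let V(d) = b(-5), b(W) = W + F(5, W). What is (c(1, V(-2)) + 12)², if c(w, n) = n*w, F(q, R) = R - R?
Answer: 49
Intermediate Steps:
F(q, R) = 0
b(W) = W (b(W) = W + 0 = W)
V(d) = -5
(c(1, V(-2)) + 12)² = (-5*1 + 12)² = (-5 + 12)² = 7² = 49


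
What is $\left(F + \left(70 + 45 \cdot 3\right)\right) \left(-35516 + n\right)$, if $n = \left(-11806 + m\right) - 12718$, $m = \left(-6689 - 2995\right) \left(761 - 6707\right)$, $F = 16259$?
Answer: $947026139136$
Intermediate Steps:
$m = 57581064$ ($m = \left(-9684\right) \left(-5946\right) = 57581064$)
$n = 57556540$ ($n = \left(-11806 + 57581064\right) - 12718 = 57569258 - 12718 = 57556540$)
$\left(F + \left(70 + 45 \cdot 3\right)\right) \left(-35516 + n\right) = \left(16259 + \left(70 + 45 \cdot 3\right)\right) \left(-35516 + 57556540\right) = \left(16259 + \left(70 + 135\right)\right) 57521024 = \left(16259 + 205\right) 57521024 = 16464 \cdot 57521024 = 947026139136$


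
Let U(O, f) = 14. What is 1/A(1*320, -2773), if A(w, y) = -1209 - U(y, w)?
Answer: -1/1223 ≈ -0.00081766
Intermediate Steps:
A(w, y) = -1223 (A(w, y) = -1209 - 1*14 = -1209 - 14 = -1223)
1/A(1*320, -2773) = 1/(-1223) = -1/1223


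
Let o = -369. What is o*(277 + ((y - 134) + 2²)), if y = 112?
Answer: -95571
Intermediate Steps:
o*(277 + ((y - 134) + 2²)) = -369*(277 + ((112 - 134) + 2²)) = -369*(277 + (-22 + 4)) = -369*(277 - 18) = -369*259 = -95571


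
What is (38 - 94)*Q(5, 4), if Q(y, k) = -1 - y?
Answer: 336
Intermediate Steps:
(38 - 94)*Q(5, 4) = (38 - 94)*(-1 - 1*5) = -56*(-1 - 5) = -56*(-6) = 336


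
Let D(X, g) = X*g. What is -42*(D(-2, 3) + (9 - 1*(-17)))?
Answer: -840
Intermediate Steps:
-42*(D(-2, 3) + (9 - 1*(-17))) = -42*(-2*3 + (9 - 1*(-17))) = -42*(-6 + (9 + 17)) = -42*(-6 + 26) = -42*20 = -840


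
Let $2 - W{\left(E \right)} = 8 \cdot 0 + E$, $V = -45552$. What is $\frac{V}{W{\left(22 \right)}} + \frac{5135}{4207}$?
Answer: $\frac{47934991}{21035} \approx 2278.8$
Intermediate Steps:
$W{\left(E \right)} = 2 - E$ ($W{\left(E \right)} = 2 - \left(8 \cdot 0 + E\right) = 2 - \left(0 + E\right) = 2 - E$)
$\frac{V}{W{\left(22 \right)}} + \frac{5135}{4207} = - \frac{45552}{2 - 22} + \frac{5135}{4207} = - \frac{45552}{2 - 22} + 5135 \cdot \frac{1}{4207} = - \frac{45552}{-20} + \frac{5135}{4207} = \left(-45552\right) \left(- \frac{1}{20}\right) + \frac{5135}{4207} = \frac{11388}{5} + \frac{5135}{4207} = \frac{47934991}{21035}$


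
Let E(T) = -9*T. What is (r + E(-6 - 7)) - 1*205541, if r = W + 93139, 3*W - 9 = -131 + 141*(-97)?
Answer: -350654/3 ≈ -1.1688e+5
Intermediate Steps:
W = -13799/3 (W = 3 + (-131 + 141*(-97))/3 = 3 + (-131 - 13677)/3 = 3 + (⅓)*(-13808) = 3 - 13808/3 = -13799/3 ≈ -4599.7)
r = 265618/3 (r = -13799/3 + 93139 = 265618/3 ≈ 88539.)
(r + E(-6 - 7)) - 1*205541 = (265618/3 - 9*(-6 - 7)) - 1*205541 = (265618/3 - 9*(-6*1 - 7)) - 205541 = (265618/3 - 9*(-6 - 7)) - 205541 = (265618/3 - 9*(-13)) - 205541 = (265618/3 + 117) - 205541 = 265969/3 - 205541 = -350654/3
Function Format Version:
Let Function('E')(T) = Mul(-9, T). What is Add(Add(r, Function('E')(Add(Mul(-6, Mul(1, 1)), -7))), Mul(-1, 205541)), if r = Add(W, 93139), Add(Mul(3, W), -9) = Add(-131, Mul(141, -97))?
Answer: Rational(-350654, 3) ≈ -1.1688e+5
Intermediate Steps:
W = Rational(-13799, 3) (W = Add(3, Mul(Rational(1, 3), Add(-131, Mul(141, -97)))) = Add(3, Mul(Rational(1, 3), Add(-131, -13677))) = Add(3, Mul(Rational(1, 3), -13808)) = Add(3, Rational(-13808, 3)) = Rational(-13799, 3) ≈ -4599.7)
r = Rational(265618, 3) (r = Add(Rational(-13799, 3), 93139) = Rational(265618, 3) ≈ 88539.)
Add(Add(r, Function('E')(Add(Mul(-6, Mul(1, 1)), -7))), Mul(-1, 205541)) = Add(Add(Rational(265618, 3), Mul(-9, Add(Mul(-6, Mul(1, 1)), -7))), Mul(-1, 205541)) = Add(Add(Rational(265618, 3), Mul(-9, Add(Mul(-6, 1), -7))), -205541) = Add(Add(Rational(265618, 3), Mul(-9, Add(-6, -7))), -205541) = Add(Add(Rational(265618, 3), Mul(-9, -13)), -205541) = Add(Add(Rational(265618, 3), 117), -205541) = Add(Rational(265969, 3), -205541) = Rational(-350654, 3)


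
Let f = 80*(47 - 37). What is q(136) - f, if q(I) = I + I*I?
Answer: 17832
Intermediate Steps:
f = 800 (f = 80*10 = 800)
q(I) = I + I**2
q(136) - f = 136*(1 + 136) - 1*800 = 136*137 - 800 = 18632 - 800 = 17832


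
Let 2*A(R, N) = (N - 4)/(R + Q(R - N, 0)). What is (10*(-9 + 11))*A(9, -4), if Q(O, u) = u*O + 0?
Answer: -80/9 ≈ -8.8889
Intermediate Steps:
Q(O, u) = O*u (Q(O, u) = O*u + 0 = O*u)
A(R, N) = (-4 + N)/(2*R) (A(R, N) = ((N - 4)/(R + (R - N)*0))/2 = ((-4 + N)/(R + 0))/2 = ((-4 + N)/R)/2 = (-4 + N)/(2*R))
(10*(-9 + 11))*A(9, -4) = (10*(-9 + 11))*((1/2)*(-4 - 4)/9) = (10*2)*((1/2)*(1/9)*(-8)) = 20*(-4/9) = -80/9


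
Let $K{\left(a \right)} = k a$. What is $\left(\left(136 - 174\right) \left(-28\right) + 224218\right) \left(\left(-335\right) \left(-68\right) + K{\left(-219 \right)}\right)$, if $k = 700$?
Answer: $-29403806640$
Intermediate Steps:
$K{\left(a \right)} = 700 a$
$\left(\left(136 - 174\right) \left(-28\right) + 224218\right) \left(\left(-335\right) \left(-68\right) + K{\left(-219 \right)}\right) = \left(\left(136 - 174\right) \left(-28\right) + 224218\right) \left(\left(-335\right) \left(-68\right) + 700 \left(-219\right)\right) = \left(\left(-38\right) \left(-28\right) + 224218\right) \left(22780 - 153300\right) = \left(1064 + 224218\right) \left(-130520\right) = 225282 \left(-130520\right) = -29403806640$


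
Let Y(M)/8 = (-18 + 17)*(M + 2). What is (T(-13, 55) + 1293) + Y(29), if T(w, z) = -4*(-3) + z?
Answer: 1112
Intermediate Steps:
T(w, z) = 12 + z
Y(M) = -16 - 8*M (Y(M) = 8*((-18 + 17)*(M + 2)) = 8*(-(2 + M)) = 8*(-2 - M) = -16 - 8*M)
(T(-13, 55) + 1293) + Y(29) = ((12 + 55) + 1293) + (-16 - 8*29) = (67 + 1293) + (-16 - 232) = 1360 - 248 = 1112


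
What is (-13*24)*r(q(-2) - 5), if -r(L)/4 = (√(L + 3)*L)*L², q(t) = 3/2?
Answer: -26754*I*√2 ≈ -37836.0*I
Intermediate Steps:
q(t) = 3/2 (q(t) = 3*(½) = 3/2)
r(L) = -4*L³*√(3 + L) (r(L) = -4*√(L + 3)*L*L² = -4*√(3 + L)*L*L² = -4*L*√(3 + L)*L² = -4*L³*√(3 + L))
(-13*24)*r(q(-2) - 5) = (-13*24)*(-4*(3/2 - 5)³*√(3 + (3/2 - 5))) = -(-1248)*(-7/2)³*√(3 - 7/2) = -(-1248)*(-343)*√(-½)/8 = -(-1248)*(-343)*I*√2/2/8 = -26754*I*√2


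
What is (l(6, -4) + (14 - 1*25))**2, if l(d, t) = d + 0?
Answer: 25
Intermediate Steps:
l(d, t) = d
(l(6, -4) + (14 - 1*25))**2 = (6 + (14 - 1*25))**2 = (6 + (14 - 25))**2 = (6 - 11)**2 = (-5)**2 = 25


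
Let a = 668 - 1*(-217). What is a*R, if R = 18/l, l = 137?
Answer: 15930/137 ≈ 116.28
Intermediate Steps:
a = 885 (a = 668 + 217 = 885)
R = 18/137 ≈ 0.13139
a*R = 885*(18/137) = 15930/137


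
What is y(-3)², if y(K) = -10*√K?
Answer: -300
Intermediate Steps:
y(-3)² = (-10*I*√3)² = -300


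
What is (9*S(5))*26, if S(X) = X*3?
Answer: 3510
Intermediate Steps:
S(X) = 3*X
(9*S(5))*26 = (9*(3*5))*26 = (9*15)*26 = 135*26 = 3510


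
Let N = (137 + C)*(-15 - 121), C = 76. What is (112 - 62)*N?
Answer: -1448400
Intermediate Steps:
N = -28968 (N = (137 + 76)*(-15 - 121) = 213*(-136) = -28968)
(112 - 62)*N = (112 - 62)*(-28968) = 50*(-28968) = -1448400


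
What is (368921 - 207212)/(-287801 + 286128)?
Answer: -161709/1673 ≈ -96.658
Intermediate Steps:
(368921 - 207212)/(-287801 + 286128) = 161709/(-1673) = 161709*(-1/1673) = -161709/1673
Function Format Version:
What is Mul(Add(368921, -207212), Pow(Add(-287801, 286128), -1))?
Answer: Rational(-161709, 1673) ≈ -96.658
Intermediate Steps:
Mul(Add(368921, -207212), Pow(Add(-287801, 286128), -1)) = Mul(161709, Pow(-1673, -1)) = Mul(161709, Rational(-1, 1673)) = Rational(-161709, 1673)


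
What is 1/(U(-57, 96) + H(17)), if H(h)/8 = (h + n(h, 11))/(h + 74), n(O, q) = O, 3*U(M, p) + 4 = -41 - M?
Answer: 91/636 ≈ 0.14308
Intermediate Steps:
U(M, p) = -15 - M/3 (U(M, p) = -4/3 + (-41 - M)/3 = -4/3 + (-41/3 - M/3) = -15 - M/3)
H(h) = 16*h/(74 + h) (H(h) = 8*((h + h)/(h + 74)) = 8*((2*h)/(74 + h)) = 8*(2*h/(74 + h)) = 16*h/(74 + h))
1/(U(-57, 96) + H(17)) = 1/((-15 - ⅓*(-57)) + 16*17/(74 + 17)) = 1/((-15 + 19) + 16*17/91) = 1/(4 + 16*17*(1/91)) = 1/(4 + 272/91) = 1/(636/91) = 91/636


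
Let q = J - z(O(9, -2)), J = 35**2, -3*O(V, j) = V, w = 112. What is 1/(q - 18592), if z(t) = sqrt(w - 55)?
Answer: -5789/100537544 + sqrt(57)/301612632 ≈ -5.7555e-5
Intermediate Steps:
O(V, j) = -V/3
J = 1225
z(t) = sqrt(57) (z(t) = sqrt(112 - 55) = sqrt(57))
q = 1225 - sqrt(57) ≈ 1217.4
1/(q - 18592) = 1/((1225 - sqrt(57)) - 18592) = 1/(-17367 - sqrt(57))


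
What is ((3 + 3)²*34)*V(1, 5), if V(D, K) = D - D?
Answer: 0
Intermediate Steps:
V(D, K) = 0
((3 + 3)²*34)*V(1, 5) = ((3 + 3)²*34)*0 = (6²*34)*0 = (36*34)*0 = 1224*0 = 0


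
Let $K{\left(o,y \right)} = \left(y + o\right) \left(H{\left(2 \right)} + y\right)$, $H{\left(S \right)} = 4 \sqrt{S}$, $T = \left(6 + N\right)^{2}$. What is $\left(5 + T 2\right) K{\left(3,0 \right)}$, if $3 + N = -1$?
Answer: $156 \sqrt{2} \approx 220.62$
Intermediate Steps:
$N = -4$ ($N = -3 - 1 = -4$)
$T = 4$ ($T = \left(6 - 4\right)^{2} = 2^{2} = 4$)
$K{\left(o,y \right)} = \left(o + y\right) \left(y + 4 \sqrt{2}\right)$ ($K{\left(o,y \right)} = \left(y + o\right) \left(4 \sqrt{2} + y\right) = \left(o + y\right) \left(y + 4 \sqrt{2}\right)$)
$\left(5 + T 2\right) K{\left(3,0 \right)} = \left(5 + 4 \cdot 2\right) \left(0^{2} + 3 \cdot 0 + 4 \cdot 3 \sqrt{2} + 4 \cdot 0 \sqrt{2}\right) = \left(5 + 8\right) \left(0 + 0 + 12 \sqrt{2} + 0\right) = 13 \cdot 12 \sqrt{2} = 156 \sqrt{2}$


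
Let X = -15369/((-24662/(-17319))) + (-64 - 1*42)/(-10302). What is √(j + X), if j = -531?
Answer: I*√182741506570055362314/127033962 ≈ 106.41*I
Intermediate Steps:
X = -1371069780275/127033962 (X = -15369/((-24662*(-1/17319))) + (-64 - 42)*(-1/10302) = -15369/24662/17319 - 106*(-1/10302) = -15369*17319/24662 + 53/5151 = -266175711/24662 + 53/5151 = -1371069780275/127033962 ≈ -10793.)
√(j + X) = √(-531 - 1371069780275/127033962) = √(-1438524814097/127033962) = I*√182741506570055362314/127033962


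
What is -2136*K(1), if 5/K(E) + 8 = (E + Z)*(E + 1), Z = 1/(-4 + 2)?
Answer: 10680/7 ≈ 1525.7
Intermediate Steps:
Z = -1/2 (Z = 1/(-2) = -1/2 ≈ -0.50000)
K(E) = 5/(-8 + (1 + E)*(-1/2 + E)) (K(E) = 5/(-8 + (E - 1/2)*(E + 1)) = 5/(-8 + (-1/2 + E)*(1 + E)) = 5/(-8 + (1 + E)*(-1/2 + E)))
-2136*K(1) = -21360/(-17 + 1 + 2*1**2) = -21360/(-17 + 1 + 2*1) = -21360/(-17 + 1 + 2) = -21360/(-14) = -21360*(-1)/14 = -2136*(-5/7) = 10680/7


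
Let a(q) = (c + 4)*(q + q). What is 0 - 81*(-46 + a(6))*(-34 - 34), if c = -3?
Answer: -187272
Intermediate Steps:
a(q) = 2*q (a(q) = (-3 + 4)*(q + q) = 1*(2*q) = 2*q)
0 - 81*(-46 + a(6))*(-34 - 34) = 0 - 81*(-46 + 2*6)*(-34 - 34) = 0 - 81*(-46 + 12)*(-68) = 0 - (-2754)*(-68) = 0 - 81*2312 = 0 - 187272 = -187272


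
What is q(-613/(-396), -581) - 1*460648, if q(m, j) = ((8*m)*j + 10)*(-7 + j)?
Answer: 124216552/33 ≈ 3.7641e+6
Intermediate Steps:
q(m, j) = (-7 + j)*(10 + 8*j*m) (q(m, j) = (8*j*m + 10)*(-7 + j) = (10 + 8*j*m)*(-7 + j) = (-7 + j)*(10 + 8*j*m))
q(-613/(-396), -581) - 1*460648 = (-70 + 10*(-581) - 56*(-581)*(-613/(-396)) + 8*(-613/(-396))*(-581)**2) - 1*460648 = (-70 - 5810 - 56*(-581)*(-613*(-1/396)) + 8*(-613*(-1/396))*337561) - 460648 = (-70 - 5810 - 56*(-581)*613/396 + 8*(613/396)*337561) - 460648 = (-70 - 5810 + 4986142/99 + 413849786/99) - 460648 = 139417936/33 - 460648 = 124216552/33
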